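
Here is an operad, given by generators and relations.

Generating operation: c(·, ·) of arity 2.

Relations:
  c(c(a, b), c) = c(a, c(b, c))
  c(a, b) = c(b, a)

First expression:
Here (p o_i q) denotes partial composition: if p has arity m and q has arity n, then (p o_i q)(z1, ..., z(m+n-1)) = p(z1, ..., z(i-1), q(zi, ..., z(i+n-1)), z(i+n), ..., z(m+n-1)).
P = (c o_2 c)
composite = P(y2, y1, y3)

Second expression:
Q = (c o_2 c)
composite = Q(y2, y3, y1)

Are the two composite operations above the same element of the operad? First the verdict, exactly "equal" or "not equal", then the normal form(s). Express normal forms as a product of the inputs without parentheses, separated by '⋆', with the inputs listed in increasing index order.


equal: each reduces to y1 ⋆ y2 ⋆ y3

The first composite normalizes to y1 ⋆ y2 ⋆ y3
The second composite normalizes to y1 ⋆ y2 ⋆ y3
The normal forms match — equal.


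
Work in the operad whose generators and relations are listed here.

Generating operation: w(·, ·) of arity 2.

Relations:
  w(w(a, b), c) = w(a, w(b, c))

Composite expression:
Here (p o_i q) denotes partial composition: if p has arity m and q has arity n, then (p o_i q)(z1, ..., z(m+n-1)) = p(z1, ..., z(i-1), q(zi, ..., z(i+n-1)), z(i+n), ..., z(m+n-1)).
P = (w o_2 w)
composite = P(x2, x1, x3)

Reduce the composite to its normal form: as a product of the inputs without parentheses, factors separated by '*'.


x2 * x1 * x3

Under associativity of w, the answer is the x's in reading order.
w(x1, x3) unparenthesizes to x1 * x3
w(x2, w(x1, x3)) unparenthesizes to x2 * x1 * x3


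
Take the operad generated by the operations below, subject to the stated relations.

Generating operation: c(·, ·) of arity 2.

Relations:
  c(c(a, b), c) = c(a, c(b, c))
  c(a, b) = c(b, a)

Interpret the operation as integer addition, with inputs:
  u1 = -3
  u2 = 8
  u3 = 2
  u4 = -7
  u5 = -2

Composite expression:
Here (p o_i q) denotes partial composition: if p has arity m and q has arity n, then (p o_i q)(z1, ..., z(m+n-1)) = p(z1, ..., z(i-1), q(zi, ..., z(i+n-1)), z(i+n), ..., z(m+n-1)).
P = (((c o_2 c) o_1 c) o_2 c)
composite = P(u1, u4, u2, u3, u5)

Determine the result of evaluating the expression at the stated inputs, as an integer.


-2

c(u4, u2) = 1
c(u1, c(u4, u2)) = -2
c(u3, u5) = 0
c(c(u1, c(u4, u2)), c(u3, u5)) = -2


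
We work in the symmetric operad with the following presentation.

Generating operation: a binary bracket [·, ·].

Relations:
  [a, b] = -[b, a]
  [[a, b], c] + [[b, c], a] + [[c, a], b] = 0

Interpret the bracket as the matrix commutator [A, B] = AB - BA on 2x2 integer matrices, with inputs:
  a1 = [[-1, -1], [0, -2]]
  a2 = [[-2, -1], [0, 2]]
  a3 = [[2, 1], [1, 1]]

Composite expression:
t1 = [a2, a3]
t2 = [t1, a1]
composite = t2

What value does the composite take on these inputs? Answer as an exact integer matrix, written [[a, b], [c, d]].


[[4, 5], [4, -4]]

[a2, a3] = [[-1, -3], [4, 1]]
[[a2, a3], a1] = [[4, 5], [4, -4]]


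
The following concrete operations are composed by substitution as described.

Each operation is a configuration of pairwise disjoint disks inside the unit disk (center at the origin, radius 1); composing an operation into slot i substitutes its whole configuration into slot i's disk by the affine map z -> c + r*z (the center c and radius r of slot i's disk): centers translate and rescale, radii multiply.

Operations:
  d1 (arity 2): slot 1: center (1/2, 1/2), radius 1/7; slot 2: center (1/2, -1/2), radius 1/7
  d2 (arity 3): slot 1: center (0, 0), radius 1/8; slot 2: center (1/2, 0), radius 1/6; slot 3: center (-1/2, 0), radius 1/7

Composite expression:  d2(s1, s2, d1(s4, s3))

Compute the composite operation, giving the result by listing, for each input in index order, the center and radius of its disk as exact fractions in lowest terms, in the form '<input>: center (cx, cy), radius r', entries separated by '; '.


s1: center (0, 0), radius 1/8; s2: center (1/2, 0), radius 1/6; s3: center (-3/7, -1/14), radius 1/49; s4: center (-3/7, 1/14), radius 1/49

Each s-disk chains the slot maps above it in d2; radii multiply.
s1 passes through 1 substitution, ending at center (0, 0), radius 1/8
s2 passes through 1 substitution, ending at center (1/2, 0), radius 1/6
s4 passes through 2 substitutions, ending at center (-3/7, 1/14), radius 1/49
s3 passes through 2 substitutions, ending at center (-3/7, -1/14), radius 1/49


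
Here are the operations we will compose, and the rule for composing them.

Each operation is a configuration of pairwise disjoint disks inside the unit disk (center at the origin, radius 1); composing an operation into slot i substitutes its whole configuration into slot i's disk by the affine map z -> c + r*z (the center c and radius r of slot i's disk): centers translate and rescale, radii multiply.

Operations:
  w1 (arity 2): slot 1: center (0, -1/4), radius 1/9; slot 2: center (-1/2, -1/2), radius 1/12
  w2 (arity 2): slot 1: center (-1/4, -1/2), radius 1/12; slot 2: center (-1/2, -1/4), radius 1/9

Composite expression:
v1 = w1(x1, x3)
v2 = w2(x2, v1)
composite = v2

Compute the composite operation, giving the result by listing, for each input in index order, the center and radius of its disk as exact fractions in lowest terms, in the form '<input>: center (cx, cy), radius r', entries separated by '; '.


Only the slot chain above each x matters under w2; compose those maps.
tracing x2 down its 1-map path: center (-1/4, -1/2), radius 1/12
tracing x1 down its 2-map path: center (-1/2, -5/18), radius 1/81
tracing x3 down its 2-map path: center (-5/9, -11/36), radius 1/108

x1: center (-1/2, -5/18), radius 1/81; x2: center (-1/4, -1/2), radius 1/12; x3: center (-5/9, -11/36), radius 1/108


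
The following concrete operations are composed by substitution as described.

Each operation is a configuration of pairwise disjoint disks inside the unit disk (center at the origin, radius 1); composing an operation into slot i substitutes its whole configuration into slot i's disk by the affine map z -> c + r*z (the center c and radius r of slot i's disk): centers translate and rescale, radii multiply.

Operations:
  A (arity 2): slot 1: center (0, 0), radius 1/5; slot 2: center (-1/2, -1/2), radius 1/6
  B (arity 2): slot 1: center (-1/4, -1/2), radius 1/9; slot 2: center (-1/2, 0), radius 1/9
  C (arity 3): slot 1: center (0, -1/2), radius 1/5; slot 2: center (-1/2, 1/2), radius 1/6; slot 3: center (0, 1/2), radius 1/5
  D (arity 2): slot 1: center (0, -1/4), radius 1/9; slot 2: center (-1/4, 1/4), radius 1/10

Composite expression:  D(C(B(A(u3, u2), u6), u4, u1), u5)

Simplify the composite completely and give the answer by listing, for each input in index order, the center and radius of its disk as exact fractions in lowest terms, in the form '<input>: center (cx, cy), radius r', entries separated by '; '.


Each u-disk chains the slot maps above it in D; radii multiply.
input u3: applying the 4 nested substitutions gives center (-1/180, -19/60), radius 1/2025
input u2: applying the 4 nested substitutions gives center (-11/1620, -103/324), radius 1/2430
input u6: applying the 3 nested substitutions gives center (-1/90, -11/36), radius 1/405
input u4: applying the 2 nested substitutions gives center (-1/18, -7/36), radius 1/54
input u1: applying the 2 nested substitutions gives center (0, -7/36), radius 1/45
input u5: applying the 1 nested substitution gives center (-1/4, 1/4), radius 1/10

u1: center (0, -7/36), radius 1/45; u2: center (-11/1620, -103/324), radius 1/2430; u3: center (-1/180, -19/60), radius 1/2025; u4: center (-1/18, -7/36), radius 1/54; u5: center (-1/4, 1/4), radius 1/10; u6: center (-1/90, -11/36), radius 1/405


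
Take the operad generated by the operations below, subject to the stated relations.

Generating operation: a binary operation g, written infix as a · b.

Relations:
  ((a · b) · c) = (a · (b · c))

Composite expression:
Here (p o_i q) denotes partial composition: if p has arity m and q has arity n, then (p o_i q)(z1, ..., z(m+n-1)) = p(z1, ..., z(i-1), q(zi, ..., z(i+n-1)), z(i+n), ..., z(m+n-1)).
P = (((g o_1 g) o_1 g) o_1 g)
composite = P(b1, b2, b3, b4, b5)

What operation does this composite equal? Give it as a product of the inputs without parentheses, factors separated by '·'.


b1 · b2 · b3 · b4 · b5


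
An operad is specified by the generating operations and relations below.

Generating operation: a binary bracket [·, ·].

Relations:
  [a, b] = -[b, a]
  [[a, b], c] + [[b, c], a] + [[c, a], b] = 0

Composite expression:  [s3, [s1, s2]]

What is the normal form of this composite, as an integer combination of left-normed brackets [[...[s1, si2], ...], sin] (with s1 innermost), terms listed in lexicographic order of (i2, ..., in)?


-[[s1, s2], s3]

Antisymmetry and Jacobi reduce to s1-anchored left-normed brackets.
Composite bracket: [s3, [s1, s2]]
Applying ab - ba throughout gives 4 signed words (2^2 = 4).
Only words starting with s1 matter:
  s1s2s3 appears with sign -1, giving the term -[[s1, s2], s3]


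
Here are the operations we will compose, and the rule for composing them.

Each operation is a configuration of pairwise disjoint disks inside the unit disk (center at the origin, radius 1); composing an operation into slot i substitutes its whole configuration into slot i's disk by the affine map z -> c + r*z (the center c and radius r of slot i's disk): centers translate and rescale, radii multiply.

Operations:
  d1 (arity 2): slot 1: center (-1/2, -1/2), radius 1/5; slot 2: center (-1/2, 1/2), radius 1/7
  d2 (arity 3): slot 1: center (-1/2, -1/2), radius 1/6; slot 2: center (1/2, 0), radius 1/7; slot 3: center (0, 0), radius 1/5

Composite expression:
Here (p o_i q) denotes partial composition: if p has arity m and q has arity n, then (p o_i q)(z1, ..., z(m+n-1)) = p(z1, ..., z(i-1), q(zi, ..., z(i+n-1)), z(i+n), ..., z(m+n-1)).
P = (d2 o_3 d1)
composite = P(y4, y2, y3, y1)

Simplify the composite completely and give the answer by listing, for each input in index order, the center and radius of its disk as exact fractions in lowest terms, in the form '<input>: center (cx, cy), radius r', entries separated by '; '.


Nesting under d2 composes maps z -> c + r*z down each y-path.
input y4: applying the 1 nested substitution gives center (-1/2, -1/2), radius 1/6
input y2: applying the 1 nested substitution gives center (1/2, 0), radius 1/7
input y3: applying the 2 nested substitutions gives center (-1/10, -1/10), radius 1/25
input y1: applying the 2 nested substitutions gives center (-1/10, 1/10), radius 1/35

y1: center (-1/10, 1/10), radius 1/35; y2: center (1/2, 0), radius 1/7; y3: center (-1/10, -1/10), radius 1/25; y4: center (-1/2, -1/2), radius 1/6


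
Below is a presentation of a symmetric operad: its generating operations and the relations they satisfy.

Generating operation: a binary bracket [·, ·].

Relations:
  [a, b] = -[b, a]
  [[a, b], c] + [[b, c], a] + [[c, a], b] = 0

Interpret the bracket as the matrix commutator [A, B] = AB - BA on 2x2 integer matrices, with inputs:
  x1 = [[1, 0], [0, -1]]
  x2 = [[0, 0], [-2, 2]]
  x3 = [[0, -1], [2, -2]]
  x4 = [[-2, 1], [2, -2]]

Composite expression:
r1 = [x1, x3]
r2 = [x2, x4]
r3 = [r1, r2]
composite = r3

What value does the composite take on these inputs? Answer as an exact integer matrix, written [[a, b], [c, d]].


[[-16, 8], [-16, 16]]

[x1, x3] = [[0, -2], [-4, 0]]
[x2, x4] = [[2, -2], [4, -2]]
[[x1, x3], [x2, x4]] = [[-16, 8], [-16, 16]]


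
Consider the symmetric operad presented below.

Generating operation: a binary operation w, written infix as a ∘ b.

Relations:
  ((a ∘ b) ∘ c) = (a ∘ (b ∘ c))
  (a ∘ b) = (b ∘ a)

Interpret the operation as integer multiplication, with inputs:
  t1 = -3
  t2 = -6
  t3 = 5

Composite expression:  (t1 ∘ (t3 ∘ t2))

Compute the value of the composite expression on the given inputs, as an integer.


90


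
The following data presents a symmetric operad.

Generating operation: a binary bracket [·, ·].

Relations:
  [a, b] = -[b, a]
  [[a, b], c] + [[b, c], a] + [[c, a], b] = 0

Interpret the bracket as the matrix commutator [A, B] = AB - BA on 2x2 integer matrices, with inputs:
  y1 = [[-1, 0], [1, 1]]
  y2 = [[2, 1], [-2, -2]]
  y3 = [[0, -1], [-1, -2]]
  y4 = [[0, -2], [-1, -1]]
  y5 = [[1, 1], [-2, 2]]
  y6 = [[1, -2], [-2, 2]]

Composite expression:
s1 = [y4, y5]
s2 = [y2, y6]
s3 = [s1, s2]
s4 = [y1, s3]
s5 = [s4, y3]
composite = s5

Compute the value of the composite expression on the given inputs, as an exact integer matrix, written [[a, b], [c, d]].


[y4, y5] = [[5, -1], [3, -5]]
[y2, y6] = [[-6, -7], [10, 6]]
[[y4, y5], [y2, y6]] = [[11, -82], [-136, -11]]
[y1, [[y4, y5], [y2, y6]]] = [[82, 164], [-250, -82]]
[[y1, [[y4, y5], [y2, y6]]], y3] = [[-414, -492], [-336, 414]]

[[-414, -492], [-336, 414]]


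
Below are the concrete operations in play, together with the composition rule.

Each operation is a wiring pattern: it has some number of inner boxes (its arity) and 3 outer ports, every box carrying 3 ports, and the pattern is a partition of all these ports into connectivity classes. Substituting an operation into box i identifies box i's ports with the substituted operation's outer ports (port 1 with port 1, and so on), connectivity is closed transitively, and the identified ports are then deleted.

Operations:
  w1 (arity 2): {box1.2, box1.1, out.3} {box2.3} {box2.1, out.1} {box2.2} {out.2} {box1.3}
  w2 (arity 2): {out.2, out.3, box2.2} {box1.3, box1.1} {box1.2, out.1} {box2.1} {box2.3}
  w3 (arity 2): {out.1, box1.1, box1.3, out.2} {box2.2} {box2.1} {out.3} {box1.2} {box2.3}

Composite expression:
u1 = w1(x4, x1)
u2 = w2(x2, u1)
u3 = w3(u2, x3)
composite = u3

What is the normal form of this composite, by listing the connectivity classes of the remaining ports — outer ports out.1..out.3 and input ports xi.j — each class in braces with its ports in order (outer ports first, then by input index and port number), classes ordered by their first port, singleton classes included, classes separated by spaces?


{out.1, out.2, x2.2} {out.3} {x1.1} {x1.2} {x1.3} {x2.1, x2.3} {x3.1} {x3.2} {x3.3} {x4.1, x4.2} {x4.3}

Substituting into w3 glues patterns; closure does the rest.
stage w1: inputs (x4, x1), connectivity {out.1, x1.1} {out.2} {out.3, x4.1, x4.2} {x1.2} {x1.3} {x4.3}, out.j its boundary
stage w2: inputs (x2, x4, x1), connectivity {out.1, x2.2} {out.2, out.3} {x1.1} {x1.2} {x1.3} {x2.1, x2.3} {x4.1, x4.2} {x4.3}, out.j its boundary
stage w3: inputs (x2, x4, x1, x3), connectivity {out.1, out.2, x2.2} {out.3} {x1.1} {x1.2} {x1.3} {x2.1, x2.3} {x3.1} {x3.2} {x3.3} {x4.1, x4.2} {x4.3}, out.j its boundary


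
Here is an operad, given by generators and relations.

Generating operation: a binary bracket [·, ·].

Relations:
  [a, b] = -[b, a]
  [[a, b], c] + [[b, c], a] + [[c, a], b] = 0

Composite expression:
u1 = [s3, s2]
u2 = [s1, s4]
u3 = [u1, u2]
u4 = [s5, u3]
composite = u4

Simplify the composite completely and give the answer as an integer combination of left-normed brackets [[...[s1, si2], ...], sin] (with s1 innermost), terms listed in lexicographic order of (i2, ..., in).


-[[[[s1, s4], s2], s3], s5] + [[[[s1, s4], s3], s2], s5]


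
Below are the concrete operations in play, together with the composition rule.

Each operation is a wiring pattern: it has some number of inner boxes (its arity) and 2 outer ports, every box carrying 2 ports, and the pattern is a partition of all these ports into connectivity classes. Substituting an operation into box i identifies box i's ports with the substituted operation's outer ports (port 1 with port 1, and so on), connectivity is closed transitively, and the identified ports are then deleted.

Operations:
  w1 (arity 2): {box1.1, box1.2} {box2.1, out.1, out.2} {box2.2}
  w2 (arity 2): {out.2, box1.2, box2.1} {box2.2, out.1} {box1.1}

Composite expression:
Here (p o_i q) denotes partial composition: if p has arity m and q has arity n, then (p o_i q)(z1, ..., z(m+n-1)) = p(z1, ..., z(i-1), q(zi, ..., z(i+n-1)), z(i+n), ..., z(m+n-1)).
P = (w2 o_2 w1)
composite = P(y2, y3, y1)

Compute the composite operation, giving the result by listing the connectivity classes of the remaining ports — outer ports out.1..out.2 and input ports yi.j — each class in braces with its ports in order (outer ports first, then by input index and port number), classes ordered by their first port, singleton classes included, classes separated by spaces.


Substituting into w2 glues patterns; closure does the rest.
composing w1 on (y3, y1), with out.j its own outer ports: {out.1, out.2, y1.1} {y1.2} {y3.1, y3.2}
composing w2 on (y2, y3, y1), with out.j its own outer ports: {out.1, out.2, y1.1, y2.2} {y1.2} {y2.1} {y3.1, y3.2}

{out.1, out.2, y1.1, y2.2} {y1.2} {y2.1} {y3.1, y3.2}


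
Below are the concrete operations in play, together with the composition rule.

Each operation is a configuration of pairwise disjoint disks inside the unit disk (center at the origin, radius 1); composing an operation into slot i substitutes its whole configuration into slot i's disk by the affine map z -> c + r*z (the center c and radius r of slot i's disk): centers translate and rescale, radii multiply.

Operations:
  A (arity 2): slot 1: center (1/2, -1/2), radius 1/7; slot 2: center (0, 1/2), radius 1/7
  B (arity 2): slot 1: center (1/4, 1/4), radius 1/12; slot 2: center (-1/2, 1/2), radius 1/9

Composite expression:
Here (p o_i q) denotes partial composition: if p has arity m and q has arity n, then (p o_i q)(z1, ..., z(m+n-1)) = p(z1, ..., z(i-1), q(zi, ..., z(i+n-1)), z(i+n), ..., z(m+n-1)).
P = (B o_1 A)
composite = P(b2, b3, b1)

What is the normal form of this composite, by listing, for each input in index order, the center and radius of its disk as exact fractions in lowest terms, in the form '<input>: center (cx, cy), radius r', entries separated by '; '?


b1: center (-1/2, 1/2), radius 1/9; b2: center (7/24, 5/24), radius 1/84; b3: center (1/4, 7/24), radius 1/84

Nesting under B composes maps z -> c + r*z down each b-path.
input b2: applying the 2 nested substitutions gives center (7/24, 5/24), radius 1/84
input b3: applying the 2 nested substitutions gives center (1/4, 7/24), radius 1/84
input b1: applying the 1 nested substitution gives center (-1/2, 1/2), radius 1/9


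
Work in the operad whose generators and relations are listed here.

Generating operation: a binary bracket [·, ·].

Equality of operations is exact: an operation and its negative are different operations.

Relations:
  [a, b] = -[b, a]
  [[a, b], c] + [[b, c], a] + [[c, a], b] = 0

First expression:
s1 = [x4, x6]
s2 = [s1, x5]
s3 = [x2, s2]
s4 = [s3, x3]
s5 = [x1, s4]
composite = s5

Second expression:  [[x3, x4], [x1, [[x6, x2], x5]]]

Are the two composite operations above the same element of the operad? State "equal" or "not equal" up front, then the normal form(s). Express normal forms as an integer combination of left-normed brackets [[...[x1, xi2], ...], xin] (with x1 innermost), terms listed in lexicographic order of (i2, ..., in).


not equal — first [[[[[x1, x2], x4], x6], x5], x3] - [[[[[x1, x2], x5], x4], x6], x3] + [[[[[x1, x2], x5], x6], x4], x3] - [[[[[x1, x2], x6], x4], x5], x3] - [[[[[x1, x3], x2], x4], x6], x5] + [[[[[x1, x3], x2], x5], x4], x6] - [[[[[x1, x3], x2], x5], x6], x4] + [[[[[x1, x3], x2], x6], x4], x5] + [[[[[x1, x3], x4], x6], x5], x2] - [[[[[x1, x3], x5], x4], x6], x2] + [[[[[x1, x3], x5], x6], x4], x2] - [[[[[x1, x3], x6], x4], x5], x2] - [[[[[x1, x4], x6], x5], x2], x3] + [[[[[x1, x5], x4], x6], x2], x3] - [[[[[x1, x5], x6], x4], x2], x3] + [[[[[x1, x6], x4], x5], x2], x3], second [[[[[x1, x2], x6], x5], x3], x4] - [[[[[x1, x2], x6], x5], x4], x3] - [[[[[x1, x5], x2], x6], x3], x4] + [[[[[x1, x5], x2], x6], x4], x3] + [[[[[x1, x5], x6], x2], x3], x4] - [[[[[x1, x5], x6], x2], x4], x3] - [[[[[x1, x6], x2], x5], x3], x4] + [[[[[x1, x6], x2], x5], x4], x3]

Normal form of the first expression: [[[[[x1, x2], x4], x6], x5], x3] - [[[[[x1, x2], x5], x4], x6], x3] + [[[[[x1, x2], x5], x6], x4], x3] - [[[[[x1, x2], x6], x4], x5], x3] - [[[[[x1, x3], x2], x4], x6], x5] + [[[[[x1, x3], x2], x5], x4], x6] - [[[[[x1, x3], x2], x5], x6], x4] + [[[[[x1, x3], x2], x6], x4], x5] + [[[[[x1, x3], x4], x6], x5], x2] - [[[[[x1, x3], x5], x4], x6], x2] + [[[[[x1, x3], x5], x6], x4], x2] - [[[[[x1, x3], x6], x4], x5], x2] - [[[[[x1, x4], x6], x5], x2], x3] + [[[[[x1, x5], x4], x6], x2], x3] - [[[[[x1, x5], x6], x4], x2], x3] + [[[[[x1, x6], x4], x5], x2], x3]
Normal form of the second expression: [[[[[x1, x2], x6], x5], x3], x4] - [[[[[x1, x2], x6], x5], x4], x3] - [[[[[x1, x5], x2], x6], x3], x4] + [[[[[x1, x5], x2], x6], x4], x3] + [[[[[x1, x5], x6], x2], x3], x4] - [[[[[x1, x5], x6], x2], x4], x3] - [[[[[x1, x6], x2], x5], x3], x4] + [[[[[x1, x6], x2], x5], x4], x3]
They disagree, so not equal.


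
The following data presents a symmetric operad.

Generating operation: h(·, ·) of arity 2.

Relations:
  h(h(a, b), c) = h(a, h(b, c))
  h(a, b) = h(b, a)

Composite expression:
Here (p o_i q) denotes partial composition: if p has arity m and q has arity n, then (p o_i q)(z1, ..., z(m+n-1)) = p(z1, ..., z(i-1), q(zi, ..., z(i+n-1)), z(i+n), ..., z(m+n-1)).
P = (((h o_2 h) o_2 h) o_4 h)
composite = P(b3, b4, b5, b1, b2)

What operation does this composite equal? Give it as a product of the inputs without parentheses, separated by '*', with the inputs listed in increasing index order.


b1 * b2 * b3 * b4 * b5


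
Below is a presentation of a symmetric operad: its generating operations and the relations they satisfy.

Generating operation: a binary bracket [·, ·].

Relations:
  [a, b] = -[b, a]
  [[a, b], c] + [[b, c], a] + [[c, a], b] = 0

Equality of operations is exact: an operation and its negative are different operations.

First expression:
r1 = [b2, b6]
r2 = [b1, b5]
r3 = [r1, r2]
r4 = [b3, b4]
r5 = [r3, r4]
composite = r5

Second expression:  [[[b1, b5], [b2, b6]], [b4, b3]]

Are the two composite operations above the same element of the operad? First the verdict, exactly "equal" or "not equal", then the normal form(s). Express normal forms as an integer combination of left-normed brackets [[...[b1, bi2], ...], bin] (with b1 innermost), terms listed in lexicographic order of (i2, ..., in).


equal; both compose to -[[[[[b1, b5], b2], b6], b3], b4] + [[[[[b1, b5], b2], b6], b4], b3] + [[[[[b1, b5], b6], b2], b3], b4] - [[[[[b1, b5], b6], b2], b4], b3]

Reducing the first expression gives -[[[[[b1, b5], b2], b6], b3], b4] + [[[[[b1, b5], b2], b6], b4], b3] + [[[[[b1, b5], b6], b2], b3], b4] - [[[[[b1, b5], b6], b2], b4], b3]
Reducing the second expression gives -[[[[[b1, b5], b2], b6], b3], b4] + [[[[[b1, b5], b2], b6], b4], b3] + [[[[[b1, b5], b6], b2], b3], b4] - [[[[[b1, b5], b6], b2], b4], b3]
Both agree, so they are equal.


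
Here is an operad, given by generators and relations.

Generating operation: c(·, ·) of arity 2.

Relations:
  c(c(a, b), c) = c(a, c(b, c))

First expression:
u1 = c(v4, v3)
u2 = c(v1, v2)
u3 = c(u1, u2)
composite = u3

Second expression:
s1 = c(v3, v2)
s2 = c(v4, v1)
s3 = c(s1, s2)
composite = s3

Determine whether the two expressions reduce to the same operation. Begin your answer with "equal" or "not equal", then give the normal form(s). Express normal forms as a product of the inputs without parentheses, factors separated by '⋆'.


not equal; the first gives v4 ⋆ v3 ⋆ v1 ⋆ v2 and the second v3 ⋆ v2 ⋆ v4 ⋆ v1

The first composite normalizes to v4 ⋆ v3 ⋆ v1 ⋆ v2
The second composite normalizes to v3 ⋆ v2 ⋆ v4 ⋆ v1
Distinct normal forms: not equal.


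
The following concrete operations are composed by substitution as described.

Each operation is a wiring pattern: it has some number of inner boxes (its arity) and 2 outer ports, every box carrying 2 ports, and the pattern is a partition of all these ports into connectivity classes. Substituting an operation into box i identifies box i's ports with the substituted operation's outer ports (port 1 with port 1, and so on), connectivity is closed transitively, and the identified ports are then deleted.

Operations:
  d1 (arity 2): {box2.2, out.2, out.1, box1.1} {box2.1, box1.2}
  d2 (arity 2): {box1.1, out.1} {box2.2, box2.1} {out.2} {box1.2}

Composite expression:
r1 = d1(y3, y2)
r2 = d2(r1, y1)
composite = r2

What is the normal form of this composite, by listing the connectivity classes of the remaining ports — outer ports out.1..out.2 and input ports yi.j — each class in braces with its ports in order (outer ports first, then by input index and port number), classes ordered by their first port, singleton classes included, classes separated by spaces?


{out.1, y2.2, y3.1} {out.2} {y1.1, y1.2} {y2.1, y3.2}

Connectivity passes through glued d2-boundaries; trace each wire chain.
after d1, the pattern on (y3, y2) reads {out.1, out.2, y2.2, y3.1} {y2.1, y3.2} (out.j = its outer ports)
after d2, the pattern on (y3, y2, y1) reads {out.1, y2.2, y3.1} {out.2} {y1.1, y1.2} {y2.1, y3.2} (out.j = its outer ports)


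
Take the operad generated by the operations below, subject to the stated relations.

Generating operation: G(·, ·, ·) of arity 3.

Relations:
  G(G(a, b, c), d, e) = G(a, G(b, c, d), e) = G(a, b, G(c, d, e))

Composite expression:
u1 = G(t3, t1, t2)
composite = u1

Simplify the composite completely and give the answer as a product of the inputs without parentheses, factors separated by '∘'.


t3 ∘ t1 ∘ t2


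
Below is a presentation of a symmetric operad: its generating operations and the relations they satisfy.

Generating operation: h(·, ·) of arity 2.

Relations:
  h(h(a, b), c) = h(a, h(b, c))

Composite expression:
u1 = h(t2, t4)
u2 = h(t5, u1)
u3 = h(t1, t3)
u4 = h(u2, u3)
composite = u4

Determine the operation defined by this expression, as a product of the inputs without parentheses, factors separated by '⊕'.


t5 ⊕ t2 ⊕ t4 ⊕ t1 ⊕ t3

Associativity of h dissolves the nesting; only the t-input order survives.
h(t2, t4) flattens to t2 ⊕ t4
h(t5, h(t2, t4)) flattens to t5 ⊕ t2 ⊕ t4
h(t1, t3) flattens to t1 ⊕ t3
h(h(t5, h(t2, t4)), h(t1, t3)) flattens to t5 ⊕ t2 ⊕ t4 ⊕ t1 ⊕ t3


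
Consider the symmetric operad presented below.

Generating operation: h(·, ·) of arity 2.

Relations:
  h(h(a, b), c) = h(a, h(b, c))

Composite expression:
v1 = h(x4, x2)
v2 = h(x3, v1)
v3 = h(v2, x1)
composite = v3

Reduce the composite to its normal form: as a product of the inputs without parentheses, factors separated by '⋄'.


Every regrouping of h is equal, so read the x-inputs in written order.
h(x4, x2) unparenthesizes to x4 ⋄ x2
h(x3, h(x4, x2)) unparenthesizes to x3 ⋄ x4 ⋄ x2
h(h(x3, h(x4, x2)), x1) unparenthesizes to x3 ⋄ x4 ⋄ x2 ⋄ x1

x3 ⋄ x4 ⋄ x2 ⋄ x1


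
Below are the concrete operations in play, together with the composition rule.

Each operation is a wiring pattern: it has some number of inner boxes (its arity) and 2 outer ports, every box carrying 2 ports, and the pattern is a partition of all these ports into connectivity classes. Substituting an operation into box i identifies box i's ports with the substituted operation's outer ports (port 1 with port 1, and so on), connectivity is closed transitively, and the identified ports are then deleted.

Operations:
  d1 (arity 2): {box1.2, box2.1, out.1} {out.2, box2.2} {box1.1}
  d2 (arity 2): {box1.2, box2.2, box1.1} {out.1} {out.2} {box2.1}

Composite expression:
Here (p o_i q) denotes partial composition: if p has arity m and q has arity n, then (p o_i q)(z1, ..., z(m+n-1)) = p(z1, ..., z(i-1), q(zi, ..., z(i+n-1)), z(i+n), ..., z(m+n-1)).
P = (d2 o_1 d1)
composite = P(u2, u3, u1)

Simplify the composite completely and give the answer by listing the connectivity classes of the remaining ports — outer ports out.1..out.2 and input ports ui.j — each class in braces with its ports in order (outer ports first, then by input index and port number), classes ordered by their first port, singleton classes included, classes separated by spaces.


{out.1} {out.2} {u1.1} {u1.2, u2.2, u3.1, u3.2} {u2.1}

After gluing at d2, chains via deleted ports link the u-ports.
through d1, on inputs (u2, u3): {out.1, u2.2, u3.1} {out.2, u3.2} {u2.1} (out.j = stage outer ports)
through d2, on inputs (u2, u3, u1): {out.1} {out.2} {u1.1} {u1.2, u2.2, u3.1, u3.2} {u2.1} (out.j = stage outer ports)


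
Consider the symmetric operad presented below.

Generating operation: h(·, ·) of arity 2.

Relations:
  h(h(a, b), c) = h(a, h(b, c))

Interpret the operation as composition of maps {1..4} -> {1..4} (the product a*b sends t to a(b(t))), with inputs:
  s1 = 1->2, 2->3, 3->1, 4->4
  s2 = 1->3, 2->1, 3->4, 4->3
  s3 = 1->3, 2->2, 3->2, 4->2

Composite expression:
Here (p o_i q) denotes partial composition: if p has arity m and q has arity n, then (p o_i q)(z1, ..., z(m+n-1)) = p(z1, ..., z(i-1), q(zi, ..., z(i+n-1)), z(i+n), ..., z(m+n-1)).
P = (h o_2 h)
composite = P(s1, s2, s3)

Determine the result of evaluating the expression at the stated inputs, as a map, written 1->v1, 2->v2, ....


1->4, 2->2, 3->2, 4->2

h(s2, s3) = 1->4, 2->1, 3->1, 4->1
h(s1, h(s2, s3)) = 1->4, 2->2, 3->2, 4->2


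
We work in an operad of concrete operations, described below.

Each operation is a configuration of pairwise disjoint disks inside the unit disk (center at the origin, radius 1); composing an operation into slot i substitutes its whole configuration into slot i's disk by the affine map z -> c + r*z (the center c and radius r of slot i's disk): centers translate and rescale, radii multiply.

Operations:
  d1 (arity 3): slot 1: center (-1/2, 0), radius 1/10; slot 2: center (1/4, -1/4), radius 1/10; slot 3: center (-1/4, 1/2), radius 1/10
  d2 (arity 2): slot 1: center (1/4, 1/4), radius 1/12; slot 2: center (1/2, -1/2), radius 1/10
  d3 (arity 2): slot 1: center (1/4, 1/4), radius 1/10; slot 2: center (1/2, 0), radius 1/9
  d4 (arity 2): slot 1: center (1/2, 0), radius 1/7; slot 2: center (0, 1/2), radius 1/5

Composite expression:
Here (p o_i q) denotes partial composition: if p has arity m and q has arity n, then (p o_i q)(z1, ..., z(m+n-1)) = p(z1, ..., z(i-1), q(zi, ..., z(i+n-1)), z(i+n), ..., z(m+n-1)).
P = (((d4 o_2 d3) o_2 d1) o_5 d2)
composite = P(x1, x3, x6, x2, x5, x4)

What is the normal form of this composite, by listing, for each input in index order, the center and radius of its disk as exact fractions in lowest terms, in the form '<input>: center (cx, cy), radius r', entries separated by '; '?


x1: center (1/2, 0), radius 1/7; x2: center (9/200, 14/25), radius 1/500; x3: center (1/25, 11/20), radius 1/500; x4: center (1/9, 22/45), radius 1/450; x5: center (19/180, 91/180), radius 1/540; x6: center (11/200, 109/200), radius 1/500


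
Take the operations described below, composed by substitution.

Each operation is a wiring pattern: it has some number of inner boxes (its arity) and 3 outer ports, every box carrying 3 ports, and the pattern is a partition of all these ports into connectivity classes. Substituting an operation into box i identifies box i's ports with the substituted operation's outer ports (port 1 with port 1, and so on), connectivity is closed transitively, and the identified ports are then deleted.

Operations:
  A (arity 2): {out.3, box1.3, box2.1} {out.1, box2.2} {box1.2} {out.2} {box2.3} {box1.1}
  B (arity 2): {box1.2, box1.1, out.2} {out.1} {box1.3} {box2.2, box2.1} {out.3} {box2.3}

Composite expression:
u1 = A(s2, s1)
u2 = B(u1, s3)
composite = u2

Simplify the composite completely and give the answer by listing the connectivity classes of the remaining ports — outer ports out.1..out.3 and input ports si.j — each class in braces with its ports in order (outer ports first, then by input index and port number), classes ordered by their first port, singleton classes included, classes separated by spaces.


{out.1} {out.2, s1.2} {out.3} {s1.1, s2.3} {s1.3} {s2.1} {s2.2} {s3.1, s3.2} {s3.3}

Substituting into B glues patterns; closure does the rest.
through A, on inputs (s2, s1): {out.1, s1.2} {out.2} {out.3, s1.1, s2.3} {s1.3} {s2.1} {s2.2} (out.j = stage outer ports)
through B, on inputs (s2, s1, s3): {out.1} {out.2, s1.2} {out.3} {s1.1, s2.3} {s1.3} {s2.1} {s2.2} {s3.1, s3.2} {s3.3} (out.j = stage outer ports)


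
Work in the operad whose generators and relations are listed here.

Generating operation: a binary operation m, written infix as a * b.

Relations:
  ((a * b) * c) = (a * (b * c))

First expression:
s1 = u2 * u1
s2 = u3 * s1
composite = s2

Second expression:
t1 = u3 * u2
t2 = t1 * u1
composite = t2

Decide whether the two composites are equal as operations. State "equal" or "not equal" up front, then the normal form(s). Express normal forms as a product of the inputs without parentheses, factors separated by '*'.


Reducing the first expression gives u3 * u2 * u1
Reducing the second expression gives u3 * u2 * u1
Same normal form: equal.

equal — both sides give u3 * u2 * u1


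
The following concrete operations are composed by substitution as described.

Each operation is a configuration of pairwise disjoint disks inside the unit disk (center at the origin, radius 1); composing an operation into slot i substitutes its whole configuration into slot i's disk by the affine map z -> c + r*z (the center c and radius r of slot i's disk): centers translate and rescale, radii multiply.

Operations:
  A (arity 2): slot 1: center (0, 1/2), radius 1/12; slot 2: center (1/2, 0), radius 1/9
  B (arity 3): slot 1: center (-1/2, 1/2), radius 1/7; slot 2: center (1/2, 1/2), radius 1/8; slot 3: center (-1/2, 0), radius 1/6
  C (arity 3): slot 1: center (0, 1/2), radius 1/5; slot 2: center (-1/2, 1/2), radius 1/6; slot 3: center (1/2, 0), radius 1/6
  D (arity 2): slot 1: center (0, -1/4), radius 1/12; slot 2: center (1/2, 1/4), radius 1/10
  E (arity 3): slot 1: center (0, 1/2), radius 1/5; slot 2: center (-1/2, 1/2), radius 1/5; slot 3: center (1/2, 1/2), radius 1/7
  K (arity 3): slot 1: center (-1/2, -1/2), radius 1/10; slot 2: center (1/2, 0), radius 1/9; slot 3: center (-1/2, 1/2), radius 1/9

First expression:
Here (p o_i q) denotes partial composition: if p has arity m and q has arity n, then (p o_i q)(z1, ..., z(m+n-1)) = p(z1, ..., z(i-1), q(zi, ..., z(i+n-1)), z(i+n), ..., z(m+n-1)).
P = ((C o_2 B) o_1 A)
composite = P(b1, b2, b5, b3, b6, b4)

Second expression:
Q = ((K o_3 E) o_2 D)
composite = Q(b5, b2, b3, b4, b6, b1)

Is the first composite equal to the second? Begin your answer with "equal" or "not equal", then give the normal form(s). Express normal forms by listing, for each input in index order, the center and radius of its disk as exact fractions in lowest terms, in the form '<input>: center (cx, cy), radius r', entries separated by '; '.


not equal; first: b1: center (0, 3/5), radius 1/60; b2: center (1/10, 1/2), radius 1/45; b3: center (-5/12, 7/12), radius 1/48; b4: center (1/2, 0), radius 1/6; b5: center (-7/12, 7/12), radius 1/42; b6: center (-7/12, 1/2), radius 1/36; second: b1: center (-4/9, 5/9), radius 1/63; b2: center (1/2, -1/36), radius 1/108; b3: center (5/9, 1/36), radius 1/90; b4: center (-1/2, 5/9), radius 1/45; b5: center (-1/2, -1/2), radius 1/10; b6: center (-5/9, 5/9), radius 1/45

The first expression reduces to b1: center (0, 3/5), radius 1/60; b2: center (1/10, 1/2), radius 1/45; b3: center (-5/12, 7/12), radius 1/48; b4: center (1/2, 0), radius 1/6; b5: center (-7/12, 7/12), radius 1/42; b6: center (-7/12, 1/2), radius 1/36
The second expression reduces to b1: center (-4/9, 5/9), radius 1/63; b2: center (1/2, -1/36), radius 1/108; b3: center (5/9, 1/36), radius 1/90; b4: center (-1/2, 5/9), radius 1/45; b5: center (-1/2, -1/2), radius 1/10; b6: center (-5/9, 5/9), radius 1/45
Different reductions; not equal.


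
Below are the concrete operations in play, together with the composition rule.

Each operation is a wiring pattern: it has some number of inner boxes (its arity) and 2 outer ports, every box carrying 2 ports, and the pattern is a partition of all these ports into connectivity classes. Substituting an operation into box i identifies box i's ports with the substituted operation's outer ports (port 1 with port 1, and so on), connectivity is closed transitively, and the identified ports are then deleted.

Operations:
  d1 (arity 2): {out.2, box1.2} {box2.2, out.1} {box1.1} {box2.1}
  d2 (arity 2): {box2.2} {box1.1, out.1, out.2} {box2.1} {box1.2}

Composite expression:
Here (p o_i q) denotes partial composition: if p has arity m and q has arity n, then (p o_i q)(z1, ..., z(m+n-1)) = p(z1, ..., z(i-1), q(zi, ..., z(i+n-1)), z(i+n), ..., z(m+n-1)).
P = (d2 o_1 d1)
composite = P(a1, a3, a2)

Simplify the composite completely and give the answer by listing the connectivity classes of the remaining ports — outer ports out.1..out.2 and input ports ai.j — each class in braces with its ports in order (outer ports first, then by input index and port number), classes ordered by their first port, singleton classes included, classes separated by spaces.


After gluing at d2, chains via deleted ports link the a-ports.
stage d1: inputs (a1, a3), connectivity {out.1, a3.2} {out.2, a1.2} {a1.1} {a3.1}, out.j its boundary
stage d2: inputs (a1, a3, a2), connectivity {out.1, out.2, a3.2} {a1.1} {a1.2} {a2.1} {a2.2} {a3.1}, out.j its boundary

{out.1, out.2, a3.2} {a1.1} {a1.2} {a2.1} {a2.2} {a3.1}


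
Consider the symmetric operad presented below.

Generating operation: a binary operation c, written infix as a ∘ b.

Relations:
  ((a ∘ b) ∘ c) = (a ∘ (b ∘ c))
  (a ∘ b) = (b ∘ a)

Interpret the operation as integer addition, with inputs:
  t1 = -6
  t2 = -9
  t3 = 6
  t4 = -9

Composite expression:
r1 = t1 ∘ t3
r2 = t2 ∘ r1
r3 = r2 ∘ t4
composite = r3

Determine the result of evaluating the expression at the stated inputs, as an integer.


(t1 ∘ t3) = 0
(t2 ∘ (t1 ∘ t3)) = -9
((t2 ∘ (t1 ∘ t3)) ∘ t4) = -18

-18


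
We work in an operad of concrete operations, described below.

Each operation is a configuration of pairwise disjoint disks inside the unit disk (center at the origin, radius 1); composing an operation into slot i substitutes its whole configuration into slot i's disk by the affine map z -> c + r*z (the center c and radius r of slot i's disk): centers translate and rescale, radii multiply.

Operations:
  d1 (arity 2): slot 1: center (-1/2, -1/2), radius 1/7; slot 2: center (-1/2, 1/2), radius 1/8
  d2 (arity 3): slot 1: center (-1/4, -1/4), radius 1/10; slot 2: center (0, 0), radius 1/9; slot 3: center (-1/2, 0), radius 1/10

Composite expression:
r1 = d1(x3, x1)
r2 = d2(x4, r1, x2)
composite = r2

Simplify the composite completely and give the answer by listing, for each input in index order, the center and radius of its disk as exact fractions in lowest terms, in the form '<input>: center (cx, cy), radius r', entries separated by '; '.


Below d2, radii multiply path by path; the x-disk centers shift.
input x4: applying the 1 nested substitution gives center (-1/4, -1/4), radius 1/10
input x3: applying the 2 nested substitutions gives center (-1/18, -1/18), radius 1/63
input x1: applying the 2 nested substitutions gives center (-1/18, 1/18), radius 1/72
input x2: applying the 1 nested substitution gives center (-1/2, 0), radius 1/10

x1: center (-1/18, 1/18), radius 1/72; x2: center (-1/2, 0), radius 1/10; x3: center (-1/18, -1/18), radius 1/63; x4: center (-1/4, -1/4), radius 1/10


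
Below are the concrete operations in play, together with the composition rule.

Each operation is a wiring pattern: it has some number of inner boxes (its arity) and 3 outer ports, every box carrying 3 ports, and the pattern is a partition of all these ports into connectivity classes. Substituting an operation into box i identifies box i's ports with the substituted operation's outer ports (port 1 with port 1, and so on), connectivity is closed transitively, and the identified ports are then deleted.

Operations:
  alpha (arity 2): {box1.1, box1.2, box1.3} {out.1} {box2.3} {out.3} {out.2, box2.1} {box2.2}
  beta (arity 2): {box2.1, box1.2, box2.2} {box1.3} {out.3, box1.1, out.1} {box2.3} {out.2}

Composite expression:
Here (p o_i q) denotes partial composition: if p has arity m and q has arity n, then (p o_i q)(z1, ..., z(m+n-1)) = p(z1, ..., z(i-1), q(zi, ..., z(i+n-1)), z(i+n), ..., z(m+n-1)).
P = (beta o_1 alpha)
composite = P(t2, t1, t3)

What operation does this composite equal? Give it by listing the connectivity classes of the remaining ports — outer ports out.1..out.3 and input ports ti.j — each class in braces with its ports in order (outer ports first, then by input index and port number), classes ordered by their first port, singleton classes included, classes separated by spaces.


{out.1, out.3} {out.2} {t1.1, t3.1, t3.2} {t1.2} {t1.3} {t2.1, t2.2, t2.3} {t3.3}

Substituting into beta glues patterns; closure does the rest.
through alpha, on inputs (t2, t1): {out.1} {out.2, t1.1} {out.3} {t1.2} {t1.3} {t2.1, t2.2, t2.3} (out.j = stage outer ports)
through beta, on inputs (t2, t1, t3): {out.1, out.3} {out.2} {t1.1, t3.1, t3.2} {t1.2} {t1.3} {t2.1, t2.2, t2.3} {t3.3} (out.j = stage outer ports)
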